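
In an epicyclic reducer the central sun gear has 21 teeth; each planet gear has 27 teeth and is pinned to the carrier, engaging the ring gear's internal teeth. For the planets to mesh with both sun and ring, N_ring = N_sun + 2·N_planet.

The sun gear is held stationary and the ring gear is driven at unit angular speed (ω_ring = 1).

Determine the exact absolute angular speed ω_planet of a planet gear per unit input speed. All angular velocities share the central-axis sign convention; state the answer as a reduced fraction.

N_ring = 21 + 2·27 = 75
21(ω_s−ω_c) = −75(ω_r−ω_c),  ω_s=0, ω_r=1
21(0−ω_c) = −75(1−ω_c)  ⇒  96ω_c = 75  ⇒  ω_c = 25/32
sun–planet: 21·(0−25/32) = −27·(ω_p−ω_c)  ⇒  ω_p−ω_c = −(21/27)·(-25/32) = 175/288
ω_p = 25/32 + 175/288 = 25/18

25/18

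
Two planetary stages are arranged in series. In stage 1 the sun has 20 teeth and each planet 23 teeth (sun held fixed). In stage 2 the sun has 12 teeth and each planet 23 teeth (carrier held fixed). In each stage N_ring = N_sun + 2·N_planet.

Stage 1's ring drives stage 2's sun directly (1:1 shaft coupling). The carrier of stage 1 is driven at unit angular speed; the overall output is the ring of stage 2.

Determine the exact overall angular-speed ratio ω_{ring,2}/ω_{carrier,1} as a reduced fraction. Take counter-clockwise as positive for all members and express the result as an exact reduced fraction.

-86/319

Stage 1: N_ring = 20 + 2·23 = 66
Stage 1: 20(ω_s−ω_c) = −66(ω_r−ω_c),  ω_s=0, ω_c=1
Stage 1: ω_r = 1 − (20/66)(0−1) = 43/33
  ⇒ ω_r¹/ω_c¹ = 43/33
Stage 2: N_ring = 12 + 2·23 = 58
Stage 2: 12(ω_s−ω_c) = −58(ω_r−ω_c),  ω_c=0, ω_s=1
Stage 2: ω_r = 0 − (12/58)(1−0) = -6/29
  ⇒ ω_r²/ω_s² = -6/29
Coupling ω_s² = ω_r¹ ⇒ overall = 43/33 × -6/29 = -86/319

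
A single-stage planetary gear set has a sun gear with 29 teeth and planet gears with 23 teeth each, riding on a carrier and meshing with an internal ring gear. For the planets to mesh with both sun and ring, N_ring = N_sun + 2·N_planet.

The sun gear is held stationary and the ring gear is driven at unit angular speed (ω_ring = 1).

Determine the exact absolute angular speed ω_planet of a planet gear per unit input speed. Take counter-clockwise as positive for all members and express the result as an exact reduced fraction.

75/46

N_ring = 29 + 2·23 = 75
29(ω_s−ω_c) = −75(ω_r−ω_c),  ω_s=0, ω_r=1
29(0−ω_c) = −75(1−ω_c)  ⇒  104ω_c = 75  ⇒  ω_c = 75/104
sun–planet: 29·(0−75/104) = −23·(ω_p−ω_c)  ⇒  ω_p−ω_c = −(29/23)·(-75/104) = 2175/2392
ω_p = 75/104 + 2175/2392 = 75/46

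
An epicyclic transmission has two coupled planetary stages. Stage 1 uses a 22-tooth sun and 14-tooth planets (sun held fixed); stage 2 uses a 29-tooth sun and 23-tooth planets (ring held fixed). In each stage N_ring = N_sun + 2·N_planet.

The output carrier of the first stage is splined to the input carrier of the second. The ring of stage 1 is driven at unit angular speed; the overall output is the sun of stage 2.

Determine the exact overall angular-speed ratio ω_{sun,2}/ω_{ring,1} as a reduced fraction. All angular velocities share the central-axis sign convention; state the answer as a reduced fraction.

Stage 1: N_ring = 22 + 2·14 = 50
Stage 1: 22(ω_s−ω_c) = −50(ω_r−ω_c),  ω_s=0, ω_r=1
Stage 1: 22(0−ω_c) = −50(1−ω_c)  ⇒  72ω_c = 50  ⇒  ω_c = 25/36
  ⇒ ω_c¹/ω_r¹ = 25/36
Stage 2: N_ring = 29 + 2·23 = 75
Stage 2: 29(ω_s−ω_c) = −75(ω_r−ω_c),  ω_r=0, ω_c=1
Stage 2: ω_s = 1 − (75/29)(0−1) = 104/29
  ⇒ ω_s²/ω_c² = 104/29
Coupling ω_c² = ω_c¹ ⇒ overall = 25/36 × 104/29 = 650/261

650/261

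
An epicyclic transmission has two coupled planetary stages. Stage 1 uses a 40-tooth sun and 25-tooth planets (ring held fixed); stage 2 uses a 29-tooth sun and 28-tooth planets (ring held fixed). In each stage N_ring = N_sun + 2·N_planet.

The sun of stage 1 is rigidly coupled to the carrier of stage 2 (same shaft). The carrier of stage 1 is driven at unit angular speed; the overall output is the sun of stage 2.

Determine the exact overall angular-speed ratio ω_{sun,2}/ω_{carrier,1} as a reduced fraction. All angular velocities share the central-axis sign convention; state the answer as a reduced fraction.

741/58

Stage 1: N_ring = 40 + 2·25 = 90
Stage 1: 40(ω_s−ω_c) = −90(ω_r−ω_c),  ω_r=0, ω_c=1
Stage 1: ω_s = 1 − (90/40)(0−1) = 13/4
  ⇒ ω_s¹/ω_c¹ = 13/4
Stage 2: N_ring = 29 + 2·28 = 85
Stage 2: 29(ω_s−ω_c) = −85(ω_r−ω_c),  ω_r=0, ω_c=1
Stage 2: ω_s = 1 − (85/29)(0−1) = 114/29
  ⇒ ω_s²/ω_c² = 114/29
Coupling ω_c² = ω_s¹ ⇒ overall = 13/4 × 114/29 = 741/58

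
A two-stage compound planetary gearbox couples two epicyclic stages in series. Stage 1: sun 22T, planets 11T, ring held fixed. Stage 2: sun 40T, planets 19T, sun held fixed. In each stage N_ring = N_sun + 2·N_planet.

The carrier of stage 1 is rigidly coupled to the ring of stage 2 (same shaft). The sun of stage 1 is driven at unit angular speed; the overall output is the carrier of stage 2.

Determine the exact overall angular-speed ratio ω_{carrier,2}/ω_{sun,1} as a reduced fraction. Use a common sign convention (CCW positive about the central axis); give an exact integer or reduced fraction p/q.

Stage 1: N_ring = 22 + 2·11 = 44
Stage 1: 22(ω_s−ω_c) = −44(ω_r−ω_c),  ω_r=0, ω_s=1
Stage 1: 22(1−ω_c) = −44(0−ω_c)  ⇒  66ω_c = 22  ⇒  ω_c = 1/3
  ⇒ ω_c¹/ω_s¹ = 1/3
Stage 2: N_ring = 40 + 2·19 = 78
Stage 2: 40(ω_s−ω_c) = −78(ω_r−ω_c),  ω_s=0, ω_r=1
Stage 2: 40(0−ω_c) = −78(1−ω_c)  ⇒  118ω_c = 78  ⇒  ω_c = 39/59
  ⇒ ω_c²/ω_r² = 39/59
Coupling ω_r² = ω_c¹ ⇒ overall = 1/3 × 39/59 = 13/59

13/59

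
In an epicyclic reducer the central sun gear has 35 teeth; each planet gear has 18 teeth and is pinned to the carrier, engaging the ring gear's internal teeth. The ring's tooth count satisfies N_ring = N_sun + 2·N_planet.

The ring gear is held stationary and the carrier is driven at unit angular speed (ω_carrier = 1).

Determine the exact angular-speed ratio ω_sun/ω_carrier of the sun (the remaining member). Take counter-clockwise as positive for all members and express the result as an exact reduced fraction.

N_ring = 35 + 2·18 = 71
35(ω_s−ω_c) = −71(ω_r−ω_c),  ω_r=0, ω_c=1
ω_s = 1 − (71/35)(0−1) = 106/35
ω_s/ω_c = 106/35

106/35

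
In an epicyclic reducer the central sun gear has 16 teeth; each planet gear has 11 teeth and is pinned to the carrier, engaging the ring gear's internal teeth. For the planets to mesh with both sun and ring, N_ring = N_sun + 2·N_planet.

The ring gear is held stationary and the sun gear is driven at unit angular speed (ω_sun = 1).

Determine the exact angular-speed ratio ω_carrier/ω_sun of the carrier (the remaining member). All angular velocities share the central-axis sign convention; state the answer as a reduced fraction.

N_ring = 16 + 2·11 = 38
16(ω_s−ω_c) = −38(ω_r−ω_c),  ω_r=0, ω_s=1
16(1−ω_c) = −38(0−ω_c)  ⇒  54ω_c = 16  ⇒  ω_c = 8/27
ω_c/ω_s = 8/27

8/27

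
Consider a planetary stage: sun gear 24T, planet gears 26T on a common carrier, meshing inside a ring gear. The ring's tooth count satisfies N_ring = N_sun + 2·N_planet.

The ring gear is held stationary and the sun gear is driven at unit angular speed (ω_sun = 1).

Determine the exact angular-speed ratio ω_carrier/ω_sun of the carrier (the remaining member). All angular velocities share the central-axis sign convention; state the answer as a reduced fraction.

6/25

N_ring = 24 + 2·26 = 76
24(ω_s−ω_c) = −76(ω_r−ω_c),  ω_r=0, ω_s=1
24(1−ω_c) = −76(0−ω_c)  ⇒  100ω_c = 24  ⇒  ω_c = 6/25
ω_c/ω_s = 6/25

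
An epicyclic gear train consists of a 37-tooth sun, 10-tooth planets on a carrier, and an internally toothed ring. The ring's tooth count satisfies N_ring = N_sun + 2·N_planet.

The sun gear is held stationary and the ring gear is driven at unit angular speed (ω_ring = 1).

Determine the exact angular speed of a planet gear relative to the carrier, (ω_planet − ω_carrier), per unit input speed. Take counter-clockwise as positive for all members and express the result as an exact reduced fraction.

N_ring = 37 + 2·10 = 57
37(ω_s−ω_c) = −57(ω_r−ω_c),  ω_s=0, ω_r=1
37(0−ω_c) = −57(1−ω_c)  ⇒  94ω_c = 57  ⇒  ω_c = 57/94
sun–planet: 37·(0−57/94) = −10·(ω_p−ω_c)  ⇒  ω_p−ω_c = −(37/10)·(-57/94) = 2109/940

2109/940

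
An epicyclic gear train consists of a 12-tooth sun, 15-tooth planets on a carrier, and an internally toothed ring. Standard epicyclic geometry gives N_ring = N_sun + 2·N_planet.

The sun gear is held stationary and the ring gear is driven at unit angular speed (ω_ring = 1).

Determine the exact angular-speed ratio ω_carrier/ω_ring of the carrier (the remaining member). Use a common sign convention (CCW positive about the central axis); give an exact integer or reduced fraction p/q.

7/9

N_ring = 12 + 2·15 = 42
12(ω_s−ω_c) = −42(ω_r−ω_c),  ω_s=0, ω_r=1
12(0−ω_c) = −42(1−ω_c)  ⇒  54ω_c = 42  ⇒  ω_c = 7/9
ω_c/ω_r = 7/9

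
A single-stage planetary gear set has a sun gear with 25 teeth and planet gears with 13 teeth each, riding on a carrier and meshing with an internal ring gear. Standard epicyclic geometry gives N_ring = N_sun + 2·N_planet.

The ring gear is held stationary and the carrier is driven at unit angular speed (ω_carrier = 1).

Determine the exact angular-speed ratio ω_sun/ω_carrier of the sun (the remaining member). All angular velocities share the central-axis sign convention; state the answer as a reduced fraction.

76/25

N_ring = 25 + 2·13 = 51
25(ω_s−ω_c) = −51(ω_r−ω_c),  ω_r=0, ω_c=1
ω_s = 1 − (51/25)(0−1) = 76/25
ω_s/ω_c = 76/25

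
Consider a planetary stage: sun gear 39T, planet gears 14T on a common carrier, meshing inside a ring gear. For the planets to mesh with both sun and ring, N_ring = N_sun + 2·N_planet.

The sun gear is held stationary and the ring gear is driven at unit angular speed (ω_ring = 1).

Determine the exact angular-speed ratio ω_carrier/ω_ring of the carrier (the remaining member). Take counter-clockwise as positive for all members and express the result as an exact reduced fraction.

N_ring = 39 + 2·14 = 67
39(ω_s−ω_c) = −67(ω_r−ω_c),  ω_s=0, ω_r=1
39(0−ω_c) = −67(1−ω_c)  ⇒  106ω_c = 67  ⇒  ω_c = 67/106
ω_c/ω_r = 67/106

67/106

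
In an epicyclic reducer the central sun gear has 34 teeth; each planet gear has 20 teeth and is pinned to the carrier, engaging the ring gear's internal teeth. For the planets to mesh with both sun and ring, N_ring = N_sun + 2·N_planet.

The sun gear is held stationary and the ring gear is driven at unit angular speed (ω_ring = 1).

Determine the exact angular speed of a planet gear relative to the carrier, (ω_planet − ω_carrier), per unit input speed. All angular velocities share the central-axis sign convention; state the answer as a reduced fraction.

629/540

N_ring = 34 + 2·20 = 74
34(ω_s−ω_c) = −74(ω_r−ω_c),  ω_s=0, ω_r=1
34(0−ω_c) = −74(1−ω_c)  ⇒  108ω_c = 74  ⇒  ω_c = 37/54
sun–planet: 34·(0−37/54) = −20·(ω_p−ω_c)  ⇒  ω_p−ω_c = −(34/20)·(-37/54) = 629/540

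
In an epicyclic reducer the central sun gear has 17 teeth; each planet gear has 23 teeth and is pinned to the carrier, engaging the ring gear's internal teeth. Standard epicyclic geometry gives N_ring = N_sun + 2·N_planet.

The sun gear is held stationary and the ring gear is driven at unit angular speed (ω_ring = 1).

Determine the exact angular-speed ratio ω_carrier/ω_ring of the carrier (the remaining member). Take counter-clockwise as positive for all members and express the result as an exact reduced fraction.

63/80

N_ring = 17 + 2·23 = 63
17(ω_s−ω_c) = −63(ω_r−ω_c),  ω_s=0, ω_r=1
17(0−ω_c) = −63(1−ω_c)  ⇒  80ω_c = 63  ⇒  ω_c = 63/80
ω_c/ω_r = 63/80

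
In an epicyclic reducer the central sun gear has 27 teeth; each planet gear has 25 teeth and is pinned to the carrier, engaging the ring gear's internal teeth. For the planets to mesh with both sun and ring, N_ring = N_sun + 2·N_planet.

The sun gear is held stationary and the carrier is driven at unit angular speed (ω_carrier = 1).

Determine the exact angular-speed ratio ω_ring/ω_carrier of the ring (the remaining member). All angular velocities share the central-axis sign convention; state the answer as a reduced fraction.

N_ring = 27 + 2·25 = 77
27(ω_s−ω_c) = −77(ω_r−ω_c),  ω_s=0, ω_c=1
ω_r = 1 − (27/77)(0−1) = 104/77
ω_r/ω_c = 104/77

104/77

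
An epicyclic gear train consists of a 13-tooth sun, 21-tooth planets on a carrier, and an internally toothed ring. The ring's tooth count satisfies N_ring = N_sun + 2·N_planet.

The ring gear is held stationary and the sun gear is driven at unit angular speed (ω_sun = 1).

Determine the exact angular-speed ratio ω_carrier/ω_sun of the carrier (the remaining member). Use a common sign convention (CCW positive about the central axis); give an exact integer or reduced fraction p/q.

13/68

N_ring = 13 + 2·21 = 55
13(ω_s−ω_c) = −55(ω_r−ω_c),  ω_r=0, ω_s=1
13(1−ω_c) = −55(0−ω_c)  ⇒  68ω_c = 13  ⇒  ω_c = 13/68
ω_c/ω_s = 13/68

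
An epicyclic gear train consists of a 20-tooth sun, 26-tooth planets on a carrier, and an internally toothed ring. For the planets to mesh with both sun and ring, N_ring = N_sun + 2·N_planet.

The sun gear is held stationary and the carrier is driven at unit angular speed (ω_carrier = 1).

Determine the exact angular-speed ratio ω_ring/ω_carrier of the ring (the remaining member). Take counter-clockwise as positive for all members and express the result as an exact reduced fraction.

N_ring = 20 + 2·26 = 72
20(ω_s−ω_c) = −72(ω_r−ω_c),  ω_s=0, ω_c=1
ω_r = 1 − (20/72)(0−1) = 23/18
ω_r/ω_c = 23/18

23/18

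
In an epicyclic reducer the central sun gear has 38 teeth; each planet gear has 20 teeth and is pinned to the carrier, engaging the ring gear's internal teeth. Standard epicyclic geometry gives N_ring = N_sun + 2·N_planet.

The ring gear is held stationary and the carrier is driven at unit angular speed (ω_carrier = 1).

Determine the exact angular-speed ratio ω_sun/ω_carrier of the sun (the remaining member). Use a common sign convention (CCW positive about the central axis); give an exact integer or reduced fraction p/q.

58/19

N_ring = 38 + 2·20 = 78
38(ω_s−ω_c) = −78(ω_r−ω_c),  ω_r=0, ω_c=1
ω_s = 1 − (78/38)(0−1) = 58/19
ω_s/ω_c = 58/19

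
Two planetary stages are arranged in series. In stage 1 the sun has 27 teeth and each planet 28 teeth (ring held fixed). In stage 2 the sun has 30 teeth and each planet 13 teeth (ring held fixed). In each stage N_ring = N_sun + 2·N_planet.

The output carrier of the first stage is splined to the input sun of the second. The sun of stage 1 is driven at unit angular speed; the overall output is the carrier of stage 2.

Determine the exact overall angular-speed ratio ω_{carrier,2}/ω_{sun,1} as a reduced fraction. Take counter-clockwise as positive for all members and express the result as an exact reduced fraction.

Stage 1: N_ring = 27 + 2·28 = 83
Stage 1: 27(ω_s−ω_c) = −83(ω_r−ω_c),  ω_r=0, ω_s=1
Stage 1: 27(1−ω_c) = −83(0−ω_c)  ⇒  110ω_c = 27  ⇒  ω_c = 27/110
  ⇒ ω_c¹/ω_s¹ = 27/110
Stage 2: N_ring = 30 + 2·13 = 56
Stage 2: 30(ω_s−ω_c) = −56(ω_r−ω_c),  ω_r=0, ω_s=1
Stage 2: 30(1−ω_c) = −56(0−ω_c)  ⇒  86ω_c = 30  ⇒  ω_c = 15/43
  ⇒ ω_c²/ω_s² = 15/43
Coupling ω_s² = ω_c¹ ⇒ overall = 27/110 × 15/43 = 81/946

81/946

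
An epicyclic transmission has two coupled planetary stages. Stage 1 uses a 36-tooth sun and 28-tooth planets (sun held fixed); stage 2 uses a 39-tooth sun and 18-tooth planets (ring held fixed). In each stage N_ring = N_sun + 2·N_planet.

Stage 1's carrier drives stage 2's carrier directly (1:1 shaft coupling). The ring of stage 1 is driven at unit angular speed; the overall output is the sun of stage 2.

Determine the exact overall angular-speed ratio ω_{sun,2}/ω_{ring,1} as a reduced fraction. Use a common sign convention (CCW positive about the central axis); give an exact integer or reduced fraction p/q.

Stage 1: N_ring = 36 + 2·28 = 92
Stage 1: 36(ω_s−ω_c) = −92(ω_r−ω_c),  ω_s=0, ω_r=1
Stage 1: 36(0−ω_c) = −92(1−ω_c)  ⇒  128ω_c = 92  ⇒  ω_c = 23/32
  ⇒ ω_c¹/ω_r¹ = 23/32
Stage 2: N_ring = 39 + 2·18 = 75
Stage 2: 39(ω_s−ω_c) = −75(ω_r−ω_c),  ω_r=0, ω_c=1
Stage 2: ω_s = 1 − (75/39)(0−1) = 38/13
  ⇒ ω_s²/ω_c² = 38/13
Coupling ω_c² = ω_c¹ ⇒ overall = 23/32 × 38/13 = 437/208

437/208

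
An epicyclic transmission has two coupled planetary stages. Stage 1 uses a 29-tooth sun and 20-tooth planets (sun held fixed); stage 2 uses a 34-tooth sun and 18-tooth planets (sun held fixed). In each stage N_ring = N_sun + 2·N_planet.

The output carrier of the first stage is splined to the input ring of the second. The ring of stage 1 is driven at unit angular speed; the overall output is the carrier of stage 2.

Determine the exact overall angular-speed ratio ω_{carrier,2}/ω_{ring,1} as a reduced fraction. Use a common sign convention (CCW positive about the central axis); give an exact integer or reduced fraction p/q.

Stage 1: N_ring = 29 + 2·20 = 69
Stage 1: 29(ω_s−ω_c) = −69(ω_r−ω_c),  ω_s=0, ω_r=1
Stage 1: 29(0−ω_c) = −69(1−ω_c)  ⇒  98ω_c = 69  ⇒  ω_c = 69/98
  ⇒ ω_c¹/ω_r¹ = 69/98
Stage 2: N_ring = 34 + 2·18 = 70
Stage 2: 34(ω_s−ω_c) = −70(ω_r−ω_c),  ω_s=0, ω_r=1
Stage 2: 34(0−ω_c) = −70(1−ω_c)  ⇒  104ω_c = 70  ⇒  ω_c = 35/52
  ⇒ ω_c²/ω_r² = 35/52
Coupling ω_r² = ω_c¹ ⇒ overall = 69/98 × 35/52 = 345/728

345/728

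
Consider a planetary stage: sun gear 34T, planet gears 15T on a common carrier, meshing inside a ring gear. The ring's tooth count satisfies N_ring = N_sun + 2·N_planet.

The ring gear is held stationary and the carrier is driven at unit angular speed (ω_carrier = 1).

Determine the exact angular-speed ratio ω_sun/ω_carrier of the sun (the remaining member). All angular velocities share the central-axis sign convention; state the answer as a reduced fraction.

49/17

N_ring = 34 + 2·15 = 64
34(ω_s−ω_c) = −64(ω_r−ω_c),  ω_r=0, ω_c=1
ω_s = 1 − (64/34)(0−1) = 49/17
ω_s/ω_c = 49/17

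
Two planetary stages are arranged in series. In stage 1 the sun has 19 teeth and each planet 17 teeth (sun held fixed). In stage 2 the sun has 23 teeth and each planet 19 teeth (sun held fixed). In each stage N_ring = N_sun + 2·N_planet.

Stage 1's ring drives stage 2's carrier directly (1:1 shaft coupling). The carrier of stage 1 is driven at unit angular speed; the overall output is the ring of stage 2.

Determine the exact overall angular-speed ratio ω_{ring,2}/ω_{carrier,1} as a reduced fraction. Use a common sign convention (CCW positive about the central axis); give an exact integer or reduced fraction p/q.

Stage 1: N_ring = 19 + 2·17 = 53
Stage 1: 19(ω_s−ω_c) = −53(ω_r−ω_c),  ω_s=0, ω_c=1
Stage 1: ω_r = 1 − (19/53)(0−1) = 72/53
  ⇒ ω_r¹/ω_c¹ = 72/53
Stage 2: N_ring = 23 + 2·19 = 61
Stage 2: 23(ω_s−ω_c) = −61(ω_r−ω_c),  ω_s=0, ω_c=1
Stage 2: ω_r = 1 − (23/61)(0−1) = 84/61
  ⇒ ω_r²/ω_c² = 84/61
Coupling ω_c² = ω_r¹ ⇒ overall = 72/53 × 84/61 = 6048/3233

6048/3233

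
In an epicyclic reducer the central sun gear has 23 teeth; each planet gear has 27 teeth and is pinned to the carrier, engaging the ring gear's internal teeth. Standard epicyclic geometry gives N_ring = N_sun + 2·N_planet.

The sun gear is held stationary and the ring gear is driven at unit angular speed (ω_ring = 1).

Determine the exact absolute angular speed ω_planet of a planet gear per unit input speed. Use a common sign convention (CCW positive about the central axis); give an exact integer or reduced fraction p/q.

N_ring = 23 + 2·27 = 77
23(ω_s−ω_c) = −77(ω_r−ω_c),  ω_s=0, ω_r=1
23(0−ω_c) = −77(1−ω_c)  ⇒  100ω_c = 77  ⇒  ω_c = 77/100
sun–planet: 23·(0−77/100) = −27·(ω_p−ω_c)  ⇒  ω_p−ω_c = −(23/27)·(-77/100) = 1771/2700
ω_p = 77/100 + 1771/2700 = 77/54

77/54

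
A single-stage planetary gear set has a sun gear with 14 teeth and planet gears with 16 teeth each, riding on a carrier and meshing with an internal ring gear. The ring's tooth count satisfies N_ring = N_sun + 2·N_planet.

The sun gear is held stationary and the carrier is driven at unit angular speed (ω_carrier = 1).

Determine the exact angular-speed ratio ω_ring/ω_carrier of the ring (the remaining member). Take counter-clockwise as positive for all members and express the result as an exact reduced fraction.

30/23

N_ring = 14 + 2·16 = 46
14(ω_s−ω_c) = −46(ω_r−ω_c),  ω_s=0, ω_c=1
ω_r = 1 − (14/46)(0−1) = 30/23
ω_r/ω_c = 30/23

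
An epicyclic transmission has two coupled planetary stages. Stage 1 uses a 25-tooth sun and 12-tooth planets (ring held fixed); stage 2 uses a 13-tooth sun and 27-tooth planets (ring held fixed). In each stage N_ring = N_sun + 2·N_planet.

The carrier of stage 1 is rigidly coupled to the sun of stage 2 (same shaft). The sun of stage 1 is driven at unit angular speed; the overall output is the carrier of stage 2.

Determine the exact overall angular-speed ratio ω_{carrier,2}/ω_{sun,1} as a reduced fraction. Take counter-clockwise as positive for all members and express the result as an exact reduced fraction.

65/1184

Stage 1: N_ring = 25 + 2·12 = 49
Stage 1: 25(ω_s−ω_c) = −49(ω_r−ω_c),  ω_r=0, ω_s=1
Stage 1: 25(1−ω_c) = −49(0−ω_c)  ⇒  74ω_c = 25  ⇒  ω_c = 25/74
  ⇒ ω_c¹/ω_s¹ = 25/74
Stage 2: N_ring = 13 + 2·27 = 67
Stage 2: 13(ω_s−ω_c) = −67(ω_r−ω_c),  ω_r=0, ω_s=1
Stage 2: 13(1−ω_c) = −67(0−ω_c)  ⇒  80ω_c = 13  ⇒  ω_c = 13/80
  ⇒ ω_c²/ω_s² = 13/80
Coupling ω_s² = ω_c¹ ⇒ overall = 25/74 × 13/80 = 65/1184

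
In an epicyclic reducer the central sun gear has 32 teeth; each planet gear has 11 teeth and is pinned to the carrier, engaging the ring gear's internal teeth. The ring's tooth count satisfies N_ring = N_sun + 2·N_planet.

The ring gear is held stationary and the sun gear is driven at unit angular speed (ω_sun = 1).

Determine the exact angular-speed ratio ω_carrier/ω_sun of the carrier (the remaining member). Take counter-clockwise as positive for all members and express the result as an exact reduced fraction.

16/43

N_ring = 32 + 2·11 = 54
32(ω_s−ω_c) = −54(ω_r−ω_c),  ω_r=0, ω_s=1
32(1−ω_c) = −54(0−ω_c)  ⇒  86ω_c = 32  ⇒  ω_c = 16/43
ω_c/ω_s = 16/43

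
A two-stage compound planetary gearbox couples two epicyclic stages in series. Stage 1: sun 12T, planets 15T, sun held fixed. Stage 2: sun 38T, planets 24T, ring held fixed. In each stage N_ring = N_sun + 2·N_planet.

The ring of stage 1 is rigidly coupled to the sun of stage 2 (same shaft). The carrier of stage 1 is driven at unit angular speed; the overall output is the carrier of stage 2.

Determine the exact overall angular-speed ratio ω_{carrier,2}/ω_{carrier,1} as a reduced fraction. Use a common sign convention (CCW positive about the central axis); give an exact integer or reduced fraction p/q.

171/434

Stage 1: N_ring = 12 + 2·15 = 42
Stage 1: 12(ω_s−ω_c) = −42(ω_r−ω_c),  ω_s=0, ω_c=1
Stage 1: ω_r = 1 − (12/42)(0−1) = 9/7
  ⇒ ω_r¹/ω_c¹ = 9/7
Stage 2: N_ring = 38 + 2·24 = 86
Stage 2: 38(ω_s−ω_c) = −86(ω_r−ω_c),  ω_r=0, ω_s=1
Stage 2: 38(1−ω_c) = −86(0−ω_c)  ⇒  124ω_c = 38  ⇒  ω_c = 19/62
  ⇒ ω_c²/ω_s² = 19/62
Coupling ω_s² = ω_r¹ ⇒ overall = 9/7 × 19/62 = 171/434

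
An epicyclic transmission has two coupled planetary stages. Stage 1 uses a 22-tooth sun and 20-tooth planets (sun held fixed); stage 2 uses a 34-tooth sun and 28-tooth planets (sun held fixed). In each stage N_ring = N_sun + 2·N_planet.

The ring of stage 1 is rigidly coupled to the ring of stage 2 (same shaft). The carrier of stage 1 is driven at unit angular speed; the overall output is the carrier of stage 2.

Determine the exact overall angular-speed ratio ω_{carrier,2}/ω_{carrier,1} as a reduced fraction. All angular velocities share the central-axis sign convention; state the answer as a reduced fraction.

945/961

Stage 1: N_ring = 22 + 2·20 = 62
Stage 1: 22(ω_s−ω_c) = −62(ω_r−ω_c),  ω_s=0, ω_c=1
Stage 1: ω_r = 1 − (22/62)(0−1) = 42/31
  ⇒ ω_r¹/ω_c¹ = 42/31
Stage 2: N_ring = 34 + 2·28 = 90
Stage 2: 34(ω_s−ω_c) = −90(ω_r−ω_c),  ω_s=0, ω_r=1
Stage 2: 34(0−ω_c) = −90(1−ω_c)  ⇒  124ω_c = 90  ⇒  ω_c = 45/62
  ⇒ ω_c²/ω_r² = 45/62
Coupling ω_r² = ω_r¹ ⇒ overall = 42/31 × 45/62 = 945/961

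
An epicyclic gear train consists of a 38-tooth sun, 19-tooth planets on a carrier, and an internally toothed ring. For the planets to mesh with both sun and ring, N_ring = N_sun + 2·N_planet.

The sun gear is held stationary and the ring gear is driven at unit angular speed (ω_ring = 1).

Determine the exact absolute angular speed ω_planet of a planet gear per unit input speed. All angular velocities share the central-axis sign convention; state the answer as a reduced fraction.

2

N_ring = 38 + 2·19 = 76
38(ω_s−ω_c) = −76(ω_r−ω_c),  ω_s=0, ω_r=1
38(0−ω_c) = −76(1−ω_c)  ⇒  114ω_c = 76  ⇒  ω_c = 2/3
sun–planet: 38·(0−2/3) = −19·(ω_p−ω_c)  ⇒  ω_p−ω_c = −(38/19)·(-2/3) = 4/3
ω_p = 2/3 + 4/3 = 2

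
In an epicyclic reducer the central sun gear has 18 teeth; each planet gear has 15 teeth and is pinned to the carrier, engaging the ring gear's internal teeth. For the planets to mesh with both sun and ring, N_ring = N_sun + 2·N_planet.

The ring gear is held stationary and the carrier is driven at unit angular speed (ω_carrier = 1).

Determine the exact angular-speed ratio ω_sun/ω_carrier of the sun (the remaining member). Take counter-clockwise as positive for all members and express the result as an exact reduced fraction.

N_ring = 18 + 2·15 = 48
18(ω_s−ω_c) = −48(ω_r−ω_c),  ω_r=0, ω_c=1
ω_s = 1 − (48/18)(0−1) = 11/3
ω_s/ω_c = 11/3

11/3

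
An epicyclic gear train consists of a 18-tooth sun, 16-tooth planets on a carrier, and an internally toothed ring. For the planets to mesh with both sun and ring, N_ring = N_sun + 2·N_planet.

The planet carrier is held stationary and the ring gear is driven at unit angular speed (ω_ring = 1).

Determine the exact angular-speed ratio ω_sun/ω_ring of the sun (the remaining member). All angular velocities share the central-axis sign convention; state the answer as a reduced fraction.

N_ring = 18 + 2·16 = 50
18(ω_s−ω_c) = −50(ω_r−ω_c),  ω_c=0, ω_r=1
ω_s = 0 − (50/18)(1−0) = -25/9
ω_s/ω_r = -25/9

-25/9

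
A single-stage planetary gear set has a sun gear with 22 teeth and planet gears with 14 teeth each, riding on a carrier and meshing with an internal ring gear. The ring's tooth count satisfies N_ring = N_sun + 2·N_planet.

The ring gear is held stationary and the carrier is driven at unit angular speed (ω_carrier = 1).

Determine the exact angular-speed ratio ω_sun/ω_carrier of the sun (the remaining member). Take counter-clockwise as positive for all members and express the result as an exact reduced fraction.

36/11

N_ring = 22 + 2·14 = 50
22(ω_s−ω_c) = −50(ω_r−ω_c),  ω_r=0, ω_c=1
ω_s = 1 − (50/22)(0−1) = 36/11
ω_s/ω_c = 36/11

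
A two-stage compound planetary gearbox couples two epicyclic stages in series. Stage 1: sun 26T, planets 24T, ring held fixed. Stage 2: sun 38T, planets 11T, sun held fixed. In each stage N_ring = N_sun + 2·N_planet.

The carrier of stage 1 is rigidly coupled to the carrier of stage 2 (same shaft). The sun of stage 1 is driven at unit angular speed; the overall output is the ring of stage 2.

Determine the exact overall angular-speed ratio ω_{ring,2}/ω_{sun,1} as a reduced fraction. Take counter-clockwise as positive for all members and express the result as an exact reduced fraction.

637/1500

Stage 1: N_ring = 26 + 2·24 = 74
Stage 1: 26(ω_s−ω_c) = −74(ω_r−ω_c),  ω_r=0, ω_s=1
Stage 1: 26(1−ω_c) = −74(0−ω_c)  ⇒  100ω_c = 26  ⇒  ω_c = 13/50
  ⇒ ω_c¹/ω_s¹ = 13/50
Stage 2: N_ring = 38 + 2·11 = 60
Stage 2: 38(ω_s−ω_c) = −60(ω_r−ω_c),  ω_s=0, ω_c=1
Stage 2: ω_r = 1 − (38/60)(0−1) = 49/30
  ⇒ ω_r²/ω_c² = 49/30
Coupling ω_c² = ω_c¹ ⇒ overall = 13/50 × 49/30 = 637/1500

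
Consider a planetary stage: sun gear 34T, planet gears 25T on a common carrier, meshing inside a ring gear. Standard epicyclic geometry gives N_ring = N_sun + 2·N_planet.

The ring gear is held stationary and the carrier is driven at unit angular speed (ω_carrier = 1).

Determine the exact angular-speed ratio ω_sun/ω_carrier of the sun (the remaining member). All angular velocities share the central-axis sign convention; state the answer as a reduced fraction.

59/17

N_ring = 34 + 2·25 = 84
34(ω_s−ω_c) = −84(ω_r−ω_c),  ω_r=0, ω_c=1
ω_s = 1 − (84/34)(0−1) = 59/17
ω_s/ω_c = 59/17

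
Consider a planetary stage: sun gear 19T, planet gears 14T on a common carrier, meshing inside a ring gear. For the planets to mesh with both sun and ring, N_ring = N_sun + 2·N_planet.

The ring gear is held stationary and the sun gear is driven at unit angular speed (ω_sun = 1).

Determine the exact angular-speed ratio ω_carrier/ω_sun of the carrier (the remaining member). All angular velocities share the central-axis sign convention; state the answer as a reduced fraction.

N_ring = 19 + 2·14 = 47
19(ω_s−ω_c) = −47(ω_r−ω_c),  ω_r=0, ω_s=1
19(1−ω_c) = −47(0−ω_c)  ⇒  66ω_c = 19  ⇒  ω_c = 19/66
ω_c/ω_s = 19/66

19/66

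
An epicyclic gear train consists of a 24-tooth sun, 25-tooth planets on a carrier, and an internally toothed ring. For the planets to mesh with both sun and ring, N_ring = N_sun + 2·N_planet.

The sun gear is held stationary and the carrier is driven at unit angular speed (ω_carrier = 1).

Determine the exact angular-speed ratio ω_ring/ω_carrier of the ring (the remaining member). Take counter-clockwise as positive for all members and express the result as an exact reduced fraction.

49/37

N_ring = 24 + 2·25 = 74
24(ω_s−ω_c) = −74(ω_r−ω_c),  ω_s=0, ω_c=1
ω_r = 1 − (24/74)(0−1) = 49/37
ω_r/ω_c = 49/37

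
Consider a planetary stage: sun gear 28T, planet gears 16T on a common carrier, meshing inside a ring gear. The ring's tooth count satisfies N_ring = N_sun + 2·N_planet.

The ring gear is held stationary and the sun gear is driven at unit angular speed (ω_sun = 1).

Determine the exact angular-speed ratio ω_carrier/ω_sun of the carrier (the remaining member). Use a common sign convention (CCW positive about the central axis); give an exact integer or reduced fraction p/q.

7/22

N_ring = 28 + 2·16 = 60
28(ω_s−ω_c) = −60(ω_r−ω_c),  ω_r=0, ω_s=1
28(1−ω_c) = −60(0−ω_c)  ⇒  88ω_c = 28  ⇒  ω_c = 7/22
ω_c/ω_s = 7/22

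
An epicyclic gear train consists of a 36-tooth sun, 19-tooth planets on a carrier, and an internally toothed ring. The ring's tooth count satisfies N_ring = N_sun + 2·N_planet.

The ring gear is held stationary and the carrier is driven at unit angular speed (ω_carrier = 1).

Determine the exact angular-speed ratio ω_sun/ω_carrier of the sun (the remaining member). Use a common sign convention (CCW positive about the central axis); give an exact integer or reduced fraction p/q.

55/18

N_ring = 36 + 2·19 = 74
36(ω_s−ω_c) = −74(ω_r−ω_c),  ω_r=0, ω_c=1
ω_s = 1 − (74/36)(0−1) = 55/18
ω_s/ω_c = 55/18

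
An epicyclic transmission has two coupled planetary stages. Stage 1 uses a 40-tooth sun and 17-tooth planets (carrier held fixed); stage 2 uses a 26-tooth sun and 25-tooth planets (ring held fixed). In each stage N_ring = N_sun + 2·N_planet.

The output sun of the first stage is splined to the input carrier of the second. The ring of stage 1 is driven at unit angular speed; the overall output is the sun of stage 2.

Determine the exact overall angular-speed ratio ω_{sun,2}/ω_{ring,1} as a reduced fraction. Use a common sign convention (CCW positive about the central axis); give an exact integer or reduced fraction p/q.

Stage 1: N_ring = 40 + 2·17 = 74
Stage 1: 40(ω_s−ω_c) = −74(ω_r−ω_c),  ω_c=0, ω_r=1
Stage 1: ω_s = 0 − (74/40)(1−0) = -37/20
  ⇒ ω_s¹/ω_r¹ = -37/20
Stage 2: N_ring = 26 + 2·25 = 76
Stage 2: 26(ω_s−ω_c) = −76(ω_r−ω_c),  ω_r=0, ω_c=1
Stage 2: ω_s = 1 − (76/26)(0−1) = 51/13
  ⇒ ω_s²/ω_c² = 51/13
Coupling ω_c² = ω_s¹ ⇒ overall = -37/20 × 51/13 = -1887/260

-1887/260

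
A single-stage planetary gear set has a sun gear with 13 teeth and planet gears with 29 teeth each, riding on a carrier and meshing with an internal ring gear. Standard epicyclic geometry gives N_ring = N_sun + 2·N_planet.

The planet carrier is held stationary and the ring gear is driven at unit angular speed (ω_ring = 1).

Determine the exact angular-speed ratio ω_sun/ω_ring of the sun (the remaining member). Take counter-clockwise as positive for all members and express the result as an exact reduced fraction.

N_ring = 13 + 2·29 = 71
13(ω_s−ω_c) = −71(ω_r−ω_c),  ω_c=0, ω_r=1
ω_s = 0 − (71/13)(1−0) = -71/13
ω_s/ω_r = -71/13

-71/13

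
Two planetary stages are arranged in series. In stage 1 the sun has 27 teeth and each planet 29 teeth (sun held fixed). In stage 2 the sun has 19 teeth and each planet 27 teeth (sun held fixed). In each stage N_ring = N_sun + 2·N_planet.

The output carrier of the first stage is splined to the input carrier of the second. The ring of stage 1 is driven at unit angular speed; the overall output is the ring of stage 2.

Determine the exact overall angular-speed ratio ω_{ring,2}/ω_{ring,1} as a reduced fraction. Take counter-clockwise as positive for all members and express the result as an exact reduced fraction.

Stage 1: N_ring = 27 + 2·29 = 85
Stage 1: 27(ω_s−ω_c) = −85(ω_r−ω_c),  ω_s=0, ω_r=1
Stage 1: 27(0−ω_c) = −85(1−ω_c)  ⇒  112ω_c = 85  ⇒  ω_c = 85/112
  ⇒ ω_c¹/ω_r¹ = 85/112
Stage 2: N_ring = 19 + 2·27 = 73
Stage 2: 19(ω_s−ω_c) = −73(ω_r−ω_c),  ω_s=0, ω_c=1
Stage 2: ω_r = 1 − (19/73)(0−1) = 92/73
  ⇒ ω_r²/ω_c² = 92/73
Coupling ω_c² = ω_c¹ ⇒ overall = 85/112 × 92/73 = 1955/2044

1955/2044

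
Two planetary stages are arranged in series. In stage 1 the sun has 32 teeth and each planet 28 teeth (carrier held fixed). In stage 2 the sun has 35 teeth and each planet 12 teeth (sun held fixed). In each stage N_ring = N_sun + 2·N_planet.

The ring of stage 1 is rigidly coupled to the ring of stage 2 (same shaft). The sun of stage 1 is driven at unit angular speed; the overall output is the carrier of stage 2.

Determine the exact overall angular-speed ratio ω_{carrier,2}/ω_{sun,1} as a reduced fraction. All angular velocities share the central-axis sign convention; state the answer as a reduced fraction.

Stage 1: N_ring = 32 + 2·28 = 88
Stage 1: 32(ω_s−ω_c) = −88(ω_r−ω_c),  ω_c=0, ω_s=1
Stage 1: ω_r = 0 − (32/88)(1−0) = -4/11
  ⇒ ω_r¹/ω_s¹ = -4/11
Stage 2: N_ring = 35 + 2·12 = 59
Stage 2: 35(ω_s−ω_c) = −59(ω_r−ω_c),  ω_s=0, ω_r=1
Stage 2: 35(0−ω_c) = −59(1−ω_c)  ⇒  94ω_c = 59  ⇒  ω_c = 59/94
  ⇒ ω_c²/ω_r² = 59/94
Coupling ω_r² = ω_r¹ ⇒ overall = -4/11 × 59/94 = -118/517

-118/517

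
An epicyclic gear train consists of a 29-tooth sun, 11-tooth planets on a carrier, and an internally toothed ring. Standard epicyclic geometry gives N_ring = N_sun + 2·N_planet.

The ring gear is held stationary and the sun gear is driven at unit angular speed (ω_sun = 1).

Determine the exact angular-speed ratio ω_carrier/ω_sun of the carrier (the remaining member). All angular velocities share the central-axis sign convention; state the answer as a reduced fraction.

29/80

N_ring = 29 + 2·11 = 51
29(ω_s−ω_c) = −51(ω_r−ω_c),  ω_r=0, ω_s=1
29(1−ω_c) = −51(0−ω_c)  ⇒  80ω_c = 29  ⇒  ω_c = 29/80
ω_c/ω_s = 29/80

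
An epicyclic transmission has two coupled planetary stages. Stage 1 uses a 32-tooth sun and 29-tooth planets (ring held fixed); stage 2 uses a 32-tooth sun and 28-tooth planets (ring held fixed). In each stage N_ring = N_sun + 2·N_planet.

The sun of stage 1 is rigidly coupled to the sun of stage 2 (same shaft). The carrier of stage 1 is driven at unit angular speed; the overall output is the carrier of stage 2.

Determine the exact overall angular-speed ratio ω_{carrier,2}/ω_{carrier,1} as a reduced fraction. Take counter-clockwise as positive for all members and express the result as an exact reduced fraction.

Stage 1: N_ring = 32 + 2·29 = 90
Stage 1: 32(ω_s−ω_c) = −90(ω_r−ω_c),  ω_r=0, ω_c=1
Stage 1: ω_s = 1 − (90/32)(0−1) = 61/16
  ⇒ ω_s¹/ω_c¹ = 61/16
Stage 2: N_ring = 32 + 2·28 = 88
Stage 2: 32(ω_s−ω_c) = −88(ω_r−ω_c),  ω_r=0, ω_s=1
Stage 2: 32(1−ω_c) = −88(0−ω_c)  ⇒  120ω_c = 32  ⇒  ω_c = 4/15
  ⇒ ω_c²/ω_s² = 4/15
Coupling ω_s² = ω_s¹ ⇒ overall = 61/16 × 4/15 = 61/60

61/60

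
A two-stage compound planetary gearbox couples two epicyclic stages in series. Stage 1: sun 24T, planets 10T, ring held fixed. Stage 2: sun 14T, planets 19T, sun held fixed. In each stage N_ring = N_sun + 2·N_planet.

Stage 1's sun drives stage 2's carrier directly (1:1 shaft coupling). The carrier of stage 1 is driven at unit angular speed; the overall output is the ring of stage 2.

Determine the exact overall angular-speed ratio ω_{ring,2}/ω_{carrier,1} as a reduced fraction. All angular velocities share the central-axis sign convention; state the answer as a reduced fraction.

Stage 1: N_ring = 24 + 2·10 = 44
Stage 1: 24(ω_s−ω_c) = −44(ω_r−ω_c),  ω_r=0, ω_c=1
Stage 1: ω_s = 1 − (44/24)(0−1) = 17/6
  ⇒ ω_s¹/ω_c¹ = 17/6
Stage 2: N_ring = 14 + 2·19 = 52
Stage 2: 14(ω_s−ω_c) = −52(ω_r−ω_c),  ω_s=0, ω_c=1
Stage 2: ω_r = 1 − (14/52)(0−1) = 33/26
  ⇒ ω_r²/ω_c² = 33/26
Coupling ω_c² = ω_s¹ ⇒ overall = 17/6 × 33/26 = 187/52

187/52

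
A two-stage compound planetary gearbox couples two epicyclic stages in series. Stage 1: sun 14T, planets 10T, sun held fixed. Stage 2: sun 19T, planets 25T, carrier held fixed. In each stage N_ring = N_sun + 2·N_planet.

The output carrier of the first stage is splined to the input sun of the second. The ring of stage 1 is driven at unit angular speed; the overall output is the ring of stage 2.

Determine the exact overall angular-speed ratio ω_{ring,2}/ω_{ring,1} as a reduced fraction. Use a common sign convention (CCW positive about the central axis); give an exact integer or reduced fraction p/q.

Stage 1: N_ring = 14 + 2·10 = 34
Stage 1: 14(ω_s−ω_c) = −34(ω_r−ω_c),  ω_s=0, ω_r=1
Stage 1: 14(0−ω_c) = −34(1−ω_c)  ⇒  48ω_c = 34  ⇒  ω_c = 17/24
  ⇒ ω_c¹/ω_r¹ = 17/24
Stage 2: N_ring = 19 + 2·25 = 69
Stage 2: 19(ω_s−ω_c) = −69(ω_r−ω_c),  ω_c=0, ω_s=1
Stage 2: ω_r = 0 − (19/69)(1−0) = -19/69
  ⇒ ω_r²/ω_s² = -19/69
Coupling ω_s² = ω_c¹ ⇒ overall = 17/24 × -19/69 = -323/1656

-323/1656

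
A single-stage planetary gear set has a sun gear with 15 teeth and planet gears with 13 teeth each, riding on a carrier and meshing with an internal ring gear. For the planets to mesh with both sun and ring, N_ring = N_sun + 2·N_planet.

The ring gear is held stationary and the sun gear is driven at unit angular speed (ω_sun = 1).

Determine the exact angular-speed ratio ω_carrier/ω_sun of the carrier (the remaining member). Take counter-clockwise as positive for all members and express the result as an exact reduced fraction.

15/56

N_ring = 15 + 2·13 = 41
15(ω_s−ω_c) = −41(ω_r−ω_c),  ω_r=0, ω_s=1
15(1−ω_c) = −41(0−ω_c)  ⇒  56ω_c = 15  ⇒  ω_c = 15/56
ω_c/ω_s = 15/56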